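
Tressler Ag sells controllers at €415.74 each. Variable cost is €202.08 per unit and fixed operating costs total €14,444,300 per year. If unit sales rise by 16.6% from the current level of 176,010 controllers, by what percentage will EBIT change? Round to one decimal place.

+27.0%

Total contribution margin = 176,010 × €213.66 = €37,606,296.60.
Subtracting fixed costs: EBIT = €37,606,296.60 − €14,444,300 = €23,161,996.60.
So DOL = total CM / EBIT = €37,606,296.60 / €23,161,996.60 = 1.6236.
So EBIT moves 1.6236 × (+16.6%) = +27.0%.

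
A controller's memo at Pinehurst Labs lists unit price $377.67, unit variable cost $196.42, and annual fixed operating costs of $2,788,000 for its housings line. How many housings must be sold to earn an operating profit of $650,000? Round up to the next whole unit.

18,969 housings

Each unit contributes $377.67 − $196.42 = $181.25.
Need Q such that Q × $181.25 − $2,788,000 = $650,000, i.e. Q = $3,438,000 / $181.25 = 18,968.28 → 18,969.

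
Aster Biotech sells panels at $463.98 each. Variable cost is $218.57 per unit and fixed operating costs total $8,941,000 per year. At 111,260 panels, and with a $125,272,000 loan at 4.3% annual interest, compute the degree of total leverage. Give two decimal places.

2.10

Contribution at this volume is 111,260 × $245.41 = $27,304,316.60.
Subtracting fixed costs: EBIT = $27,304,316.60 − $8,941,000 = $18,363,316.60. Interest = $5,386,696.00, so EBIT − I = $12,976,620.60.
Degree of total leverage = total CM / (EBIT − interest) = $27,304,316.60 / $12,976,620.60 = 2.1041.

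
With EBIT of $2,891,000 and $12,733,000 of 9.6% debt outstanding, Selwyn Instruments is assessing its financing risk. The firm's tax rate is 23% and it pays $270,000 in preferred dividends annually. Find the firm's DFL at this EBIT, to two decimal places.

2.19

Annual interest charges come to $1,222,368.00.
Preferred dividends grossed up pre-tax: $270,000 / (1 − 0.23) = $350,649.35.
DFL = EBIT ÷ [EBIT − I − D_p/(1−t)] = $2,891,000 ÷ [$2,891,000 − $1,222,368.00 − $350,649.35] = $2,891,000 ÷ $1,317,982.65 = 2.1935.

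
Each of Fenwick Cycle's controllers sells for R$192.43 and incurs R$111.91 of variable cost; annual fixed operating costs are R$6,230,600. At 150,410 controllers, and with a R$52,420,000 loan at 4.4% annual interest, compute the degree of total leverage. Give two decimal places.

3.39

At 150,410 units, contribution = 150,410 × R$80.52 = R$12,111,013.20.
Operating income = contribution − fixed costs = R$12,111,013.20 − R$6,230,600 = R$5,880,413.20. Interest = R$2,306,480.00.
DOL = R$12,111,013.20 ÷ R$5,880,413.20 = 2.0596; DFL = R$5,880,413.20 ÷ R$3,573,933.20 = 1.6454.
DCL = DOL × DFL = 2.0596 × 1.6454 = 3.3889.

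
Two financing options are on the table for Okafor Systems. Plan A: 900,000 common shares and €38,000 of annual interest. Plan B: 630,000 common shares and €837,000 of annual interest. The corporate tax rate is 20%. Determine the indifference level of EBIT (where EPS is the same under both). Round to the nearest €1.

Set EPS_A = EPS_B: (EBIT − €38,000)(1 − 0.20) ÷ 900,000 = (EBIT − €837,000)(1 − 0.20) ÷ 630,000.
The (1 − t) factor cancels: (EBIT − 38,000) × 630,000 = (EBIT − 837,000) × 900,000.
EBIT × (900,000 − 630,000) = 837,000 × 900,000 − 38,000 × 630,000 = 729,360,000,000, so EBIT = 729,360,000,000 ÷ 270,000 = 2,701,333.33.

€2,701,333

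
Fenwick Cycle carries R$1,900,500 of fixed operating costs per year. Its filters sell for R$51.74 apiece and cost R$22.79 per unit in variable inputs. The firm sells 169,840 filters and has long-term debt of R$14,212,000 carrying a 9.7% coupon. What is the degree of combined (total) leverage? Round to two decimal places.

3.00

Contribution at this volume is 169,840 × R$28.95 = R$4,916,868.00.
Subtracting fixed costs: EBIT = R$4,916,868.00 − R$1,900,500 = R$3,016,368.00. Interest = R$1,378,564.00.
DOL = R$4,916,868.00 ÷ R$3,016,368.00 = 1.6301; DFL = R$3,016,368.00 ÷ R$1,637,804.00 = 1.8417.
DCL = DOL × DFL = 1.6301 × 1.8417 = 3.0022.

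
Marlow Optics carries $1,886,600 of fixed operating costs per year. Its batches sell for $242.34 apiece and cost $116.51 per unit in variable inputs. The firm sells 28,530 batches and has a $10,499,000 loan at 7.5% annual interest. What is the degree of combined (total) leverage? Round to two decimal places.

Total contribution margin = 28,530 × $125.83 = $3,589,929.90.
Operating income = contribution − fixed costs = $3,589,929.90 − $1,886,600 = $1,703,329.90. Interest = $787,425.00, so EBIT − I = $915,904.90.
DCL = contribution ÷ (EBIT − I) = $3,589,929.90 ÷ $915,904.90 = 3.9195.

3.92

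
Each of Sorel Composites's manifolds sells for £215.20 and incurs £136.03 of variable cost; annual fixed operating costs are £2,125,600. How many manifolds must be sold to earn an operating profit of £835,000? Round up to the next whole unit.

Contribution margin per unit = £215.20 − £136.03 = £79.17.
Required volume = (fixed costs + target profit) ÷ CM = (£2,125,600 + £835,000) ÷ £79.17 = 37,395.48, so 37,396 manifolds.

37,396 manifolds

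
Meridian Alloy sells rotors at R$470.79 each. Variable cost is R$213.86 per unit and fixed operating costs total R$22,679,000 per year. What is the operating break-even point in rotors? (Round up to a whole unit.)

Contribution margin per unit = R$470.79 − R$213.86 = R$256.93.
Break-even volume = fixed costs ÷ CM per unit = R$22,679,000 ÷ R$256.93 = 88,269.18, so 88,270 rotors.

88,270 rotors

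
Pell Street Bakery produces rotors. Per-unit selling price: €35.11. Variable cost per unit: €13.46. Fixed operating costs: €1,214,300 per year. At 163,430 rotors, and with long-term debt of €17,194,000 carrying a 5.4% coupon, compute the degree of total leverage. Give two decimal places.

At 163,430 units, contribution = 163,430 × €21.65 = €3,538,259.50.
Operating income = contribution − fixed costs = €3,538,259.50 − €1,214,300 = €2,323,959.50. Interest = €928,476.00.
DOL = €3,538,259.50 ÷ €2,323,959.50 = 1.5225; DFL = €2,323,959.50 ÷ €1,395,483.50 = 1.6653.
Combined leverage = 1.5225 × 1.6653 = 2.5354.

2.54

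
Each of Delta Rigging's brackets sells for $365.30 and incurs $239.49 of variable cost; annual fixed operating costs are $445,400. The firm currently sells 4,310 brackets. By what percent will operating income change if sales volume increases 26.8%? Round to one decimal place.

Contribution at this volume is 4,310 × $125.81 = $542,241.10.
Subtracting fixed costs: EBIT = $542,241.10 − $445,400 = $96,841.10.
DOL = contribution ÷ EBIT = $542,241.10 ÷ $96,841.10 = 5.5993.
So EBIT moves 5.5993 × (+26.8%) = +150.1%.

+150.1%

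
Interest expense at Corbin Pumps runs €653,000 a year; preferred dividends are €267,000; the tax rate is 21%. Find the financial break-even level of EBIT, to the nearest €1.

Preferred dividends are paid after tax, so their pre-tax equivalent is €267,000 ÷ (1 − 0.21) = €337,974.68.
Financial break-even EBIT = interest + D_p ÷ (1 − t) = €653,000 + €337,974.68 = €990,974.68.

€990,975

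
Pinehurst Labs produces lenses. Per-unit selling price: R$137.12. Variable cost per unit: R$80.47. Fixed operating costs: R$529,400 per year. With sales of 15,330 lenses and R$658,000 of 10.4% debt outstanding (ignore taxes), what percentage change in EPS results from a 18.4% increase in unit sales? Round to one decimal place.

Total contribution margin = 15,330 × R$56.65 = R$868,444.50.
EBIT = R$868,444.50 − R$529,400 = R$339,044.50.
After interest of R$68,432.00, pre-tax earnings = R$270,612.50.
Degree of combined leverage = contribution ÷ (EBIT − I) = R$868,444.50 ÷ R$270,612.50 = 3.2092.
%ΔEPS = DCL × %ΔSales = 3.2092 × +18.4% = +59.0%.

+59.0%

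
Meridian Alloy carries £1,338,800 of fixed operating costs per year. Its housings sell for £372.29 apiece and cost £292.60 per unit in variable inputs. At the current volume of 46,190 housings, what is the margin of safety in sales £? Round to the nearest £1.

£10,941,566

Contribution margin per unit = £372.29 − £292.60 = £79.69. Break-even units = £1,338,800 ÷ £79.69 = 16,800.10; break-even revenue = 16,800.10 × £372.29 = £6,254,509.37.
Current sales = 46,190 × £372.29 = £17,196,075.10.
Margin of safety = £17,196,075.10 − £6,254,509.37 = £10,941,566.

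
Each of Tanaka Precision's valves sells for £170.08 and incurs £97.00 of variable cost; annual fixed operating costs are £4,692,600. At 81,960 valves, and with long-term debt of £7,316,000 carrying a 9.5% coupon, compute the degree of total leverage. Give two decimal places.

Contribution at this volume is 81,960 × £73.08 = £5,989,636.80.
EBIT = £5,989,636.80 − £4,692,600 = £1,297,036.80. Interest = £695,020.00, so EBIT − I = £602,016.80.
Degree of total leverage = total CM / (EBIT − interest) = £5,989,636.80 / £602,016.80 = 9.9493.

9.95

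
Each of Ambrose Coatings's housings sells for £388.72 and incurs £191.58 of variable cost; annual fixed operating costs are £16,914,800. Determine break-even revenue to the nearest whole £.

CM per unit = £388.72 − £191.58 = £197.14; CM ratio = £197.14 / £388.72 = 0.5072.
Break-even revenue = fixed costs × price ÷ CM = £16,914,800 × £388.72 ÷ £197.14 = £33,352,547.

£33,352,547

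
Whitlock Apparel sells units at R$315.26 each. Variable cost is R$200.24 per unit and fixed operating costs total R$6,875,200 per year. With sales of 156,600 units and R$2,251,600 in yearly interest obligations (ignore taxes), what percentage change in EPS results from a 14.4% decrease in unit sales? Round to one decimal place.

-29.2%

At 156,600 units, contribution = 156,600 × R$115.02 = R$18,012,132.00.
EBIT = R$18,012,132.00 − R$6,875,200 = R$11,136,932.00.
After interest of R$2,251,600.00, pre-tax earnings = R$8,885,332.00.
Degree of combined leverage = contribution ÷ (EBIT − I) = R$18,012,132.00 ÷ R$8,885,332.00 = 2.0272.
%ΔEPS = DCL × %ΔSales = 2.0272 × -14.4% = -29.2%.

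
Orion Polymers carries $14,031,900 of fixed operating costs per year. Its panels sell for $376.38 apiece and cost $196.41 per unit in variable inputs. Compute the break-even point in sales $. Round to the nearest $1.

$29,345,594

CM per unit = $376.38 − $196.41 = $179.97; CM ratio = $179.97 / $376.38 = 0.4782.
Break-even revenue = fixed costs × price ÷ CM = $14,031,900 × $376.38 ÷ $179.97 = $29,345,594.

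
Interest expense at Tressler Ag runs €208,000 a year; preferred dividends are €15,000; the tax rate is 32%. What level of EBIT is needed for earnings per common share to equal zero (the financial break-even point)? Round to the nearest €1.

Preferred dividends are paid after tax, so their pre-tax equivalent is €15,000 ÷ (1 − 0.32) = €22,058.82.
EPS = 0 when EBIT covers interest plus the pre-tax preferred burden: €208,000 + €22,058.82 = €230,058.82.

€230,059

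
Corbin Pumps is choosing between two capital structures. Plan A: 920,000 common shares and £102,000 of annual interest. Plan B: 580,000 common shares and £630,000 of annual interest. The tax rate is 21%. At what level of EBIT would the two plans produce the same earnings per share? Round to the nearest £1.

£1,530,706

Set EPS_A = EPS_B: (EBIT − £102,000)(1 − 0.21) ÷ 920,000 = (EBIT − £630,000)(1 − 0.21) ÷ 580,000.
Cancelling (1 − t) and cross-multiplying: 580,000·(EBIT − 102,000) = 920,000·(EBIT − 630,000).
EBIT × (920,000 − 580,000) = 630,000 × 920,000 − 102,000 × 580,000 = 520,440,000,000, so EBIT = 520,440,000,000 ÷ 340,000 = 1,530,705.88.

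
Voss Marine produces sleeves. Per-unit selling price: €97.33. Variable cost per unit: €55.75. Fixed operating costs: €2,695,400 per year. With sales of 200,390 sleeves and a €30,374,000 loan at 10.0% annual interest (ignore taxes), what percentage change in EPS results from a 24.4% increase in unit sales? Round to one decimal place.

At 200,390 units, contribution = 200,390 × €41.58 = €8,332,216.20.
EBIT = €8,332,216.20 − €2,695,400 = €5,636,816.20.
After interest of €3,037,400.00, pre-tax earnings = €2,599,416.20.
Degree of combined leverage = contribution ÷ (EBIT − I) = €8,332,216.20 ÷ €2,599,416.20 = 3.2054.
%ΔEPS = DCL × %ΔSales = 3.2054 × +24.4% = +78.2%.

+78.2%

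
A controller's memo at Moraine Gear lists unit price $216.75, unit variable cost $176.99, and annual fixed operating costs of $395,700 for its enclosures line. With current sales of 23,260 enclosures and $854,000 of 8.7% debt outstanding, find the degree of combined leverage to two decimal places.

At 23,260 units, contribution = 23,260 × $39.76 = $924,817.60.
Subtracting fixed costs: EBIT = $924,817.60 − $395,700 = $529,117.60. Interest = $74,298.00.
DOL = $924,817.60 ÷ $529,117.60 = 1.7478; DFL = $529,117.60 ÷ $454,819.60 = 1.1634.
Combined leverage = 1.7478 × 1.1634 = 2.0334.

2.03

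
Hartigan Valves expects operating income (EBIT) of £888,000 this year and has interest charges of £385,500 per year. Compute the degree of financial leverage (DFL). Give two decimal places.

1.77

Interest = £385,500.00.
DFL = EBIT ÷ (EBIT − I) = £888,000 ÷ (£888,000 − £385,500.00) = £888,000 ÷ £502,500.00 = 1.7672.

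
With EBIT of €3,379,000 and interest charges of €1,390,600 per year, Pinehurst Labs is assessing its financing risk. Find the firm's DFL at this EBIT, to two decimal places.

Interest = €1,390,600.00.
Degree of financial leverage = EBIT / (EBIT − interest) = €3,379,000 / €1,988,400.00 = 1.6994.

1.70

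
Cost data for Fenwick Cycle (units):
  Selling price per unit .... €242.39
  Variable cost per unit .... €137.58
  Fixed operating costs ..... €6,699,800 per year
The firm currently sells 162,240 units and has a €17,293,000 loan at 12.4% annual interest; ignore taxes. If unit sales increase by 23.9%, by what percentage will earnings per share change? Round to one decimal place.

+49.8%

Total contribution margin = 162,240 × €104.81 = €17,004,374.40.
EBIT = €17,004,374.40 − €6,699,800 = €10,304,574.40.
After interest of €2,144,332.00, pre-tax earnings = €8,160,242.40.
DCL = total CM / (EBIT − I) = €17,004,374.40 / €8,160,242.40 = 2.0838.
%ΔEPS = DCL × %ΔSales = 2.0838 × +23.9% = +49.8%.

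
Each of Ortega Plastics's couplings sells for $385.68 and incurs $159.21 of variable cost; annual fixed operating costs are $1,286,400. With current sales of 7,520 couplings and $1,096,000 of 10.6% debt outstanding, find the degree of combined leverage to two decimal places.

5.67

At 7,520 units, contribution = 7,520 × $226.47 = $1,703,054.40.
EBIT = $1,703,054.40 − $1,286,400 = $416,654.40. Interest = $116,176.00.
DOL = $1,703,054.40 ÷ $416,654.40 = 4.0875; DFL = $416,654.40 ÷ $300,478.40 = 1.3866.
DCL = DOL × DFL = 4.0875 × 1.3866 = 5.6677.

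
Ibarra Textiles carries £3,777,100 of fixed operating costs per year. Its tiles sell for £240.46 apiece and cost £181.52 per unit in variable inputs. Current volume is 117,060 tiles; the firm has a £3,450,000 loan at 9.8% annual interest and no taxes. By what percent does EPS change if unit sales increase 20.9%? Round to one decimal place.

+51.8%

At 117,060 units, contribution = 117,060 × £58.94 = £6,899,516.40.
Subtracting fixed costs: EBIT = £6,899,516.40 − £3,777,100 = £3,122,416.40.
Interest = £338,100.00, so EBIT − I = £2,784,316.40.
DCL = total CM / (EBIT − I) = £6,899,516.40 / £2,784,316.40 = 2.4780.
%ΔEPS = DCL × %ΔSales = 2.4780 × +20.9% = +51.8%.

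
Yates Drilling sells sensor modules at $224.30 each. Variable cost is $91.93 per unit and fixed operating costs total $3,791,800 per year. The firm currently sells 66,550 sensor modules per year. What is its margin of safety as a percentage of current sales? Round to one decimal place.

57.0%

Unit CM = price − variable cost = $224.30 − $91.93 = $132.37. Break-even units = $3,791,800 ÷ $132.37 = 28,645.46; break-even revenue = 28,645.46 × $224.30 = $6,425,177.46.
Current sales = 66,550 × $224.30 = $14,927,165.00.
Margin of safety = ($14,927,165.00 − $6,425,177.46) ÷ $14,927,165.00 = 57.0%.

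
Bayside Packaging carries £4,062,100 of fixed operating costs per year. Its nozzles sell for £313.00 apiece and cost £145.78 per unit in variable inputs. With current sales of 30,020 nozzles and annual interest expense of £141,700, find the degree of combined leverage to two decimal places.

6.15

Contribution at this volume is 30,020 × £167.22 = £5,019,944.40.
EBIT = £5,019,944.40 − £4,062,100 = £957,844.40. Interest = £141,700.00, so EBIT − I = £816,144.40.
Degree of total leverage = total CM / (EBIT − interest) = £5,019,944.40 / £816,144.40 = 6.1508.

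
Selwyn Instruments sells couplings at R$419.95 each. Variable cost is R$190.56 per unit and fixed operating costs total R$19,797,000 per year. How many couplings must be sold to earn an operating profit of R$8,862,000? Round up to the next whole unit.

124,936 couplings

Unit CM = price − variable cost = R$419.95 − R$190.56 = R$229.39.
Need Q such that Q × R$229.39 − R$19,797,000 = R$8,862,000, i.e. Q = R$28,659,000 / R$229.39 = 124,935.70 → 124,936.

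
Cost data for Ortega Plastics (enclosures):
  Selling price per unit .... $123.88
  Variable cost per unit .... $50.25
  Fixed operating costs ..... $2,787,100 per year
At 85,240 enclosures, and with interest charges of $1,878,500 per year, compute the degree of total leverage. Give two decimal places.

At 85,240 units, contribution = 85,240 × $73.63 = $6,276,221.20.
Subtracting fixed costs: EBIT = $6,276,221.20 − $2,787,100 = $3,489,121.20. Interest = $1,878,500.00, so EBIT − I = $1,610,621.20.
Degree of total leverage = total CM / (EBIT − interest) = $6,276,221.20 / $1,610,621.20 = 3.8968.

3.90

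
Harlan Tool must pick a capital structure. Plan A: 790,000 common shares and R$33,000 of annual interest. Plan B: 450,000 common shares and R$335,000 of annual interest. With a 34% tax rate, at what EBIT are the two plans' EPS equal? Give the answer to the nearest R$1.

R$734,706

At indifference, (EBIT − 33,000)(1 − t)/790,000 = (EBIT − 335,000)(1 − t)/450,000.
The (1 − t) factor cancels: (EBIT − 33,000) × 450,000 = (EBIT − 335,000) × 790,000.
EBIT × (790,000 − 450,000) = 335,000 × 790,000 − 33,000 × 450,000 = 249,800,000,000, so EBIT = 249,800,000,000 ÷ 340,000 = 734,705.88.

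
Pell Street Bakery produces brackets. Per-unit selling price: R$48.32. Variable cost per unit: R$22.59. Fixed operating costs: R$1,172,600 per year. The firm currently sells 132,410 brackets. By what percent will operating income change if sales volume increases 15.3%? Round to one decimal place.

Total contribution margin = 132,410 × R$25.73 = R$3,406,909.30.
Operating income = contribution − fixed costs = R$3,406,909.30 − R$1,172,600 = R$2,234,309.30.
So DOL = total CM / EBIT = R$3,406,909.30 / R$2,234,309.30 = 1.5248.
Operating income changes by 1.5248 × +15.3% = +23.3%.

+23.3%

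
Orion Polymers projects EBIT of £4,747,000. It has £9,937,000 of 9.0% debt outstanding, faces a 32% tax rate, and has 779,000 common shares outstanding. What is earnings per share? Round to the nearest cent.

£3.36

Interest = £894,330.00, so EBT = £4,747,000 − £894,330.00 = £3,852,670.00.
Net income = £3,852,670.00 × (1 − 0.32) = £2,619,815.60.
EPS = £2,619,815.60 ÷ 779,000 = £3.36.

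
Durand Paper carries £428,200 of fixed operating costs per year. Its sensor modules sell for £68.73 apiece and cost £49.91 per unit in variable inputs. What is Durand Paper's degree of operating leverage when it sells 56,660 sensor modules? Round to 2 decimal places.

1.67

Total contribution margin = 56,660 × £18.82 = £1,066,341.20.
Operating income = contribution − fixed costs = £1,066,341.20 − £428,200 = £638,141.20.
DOL = contribution ÷ EBIT = £1,066,341.20 ÷ £638,141.20 = 1.6710.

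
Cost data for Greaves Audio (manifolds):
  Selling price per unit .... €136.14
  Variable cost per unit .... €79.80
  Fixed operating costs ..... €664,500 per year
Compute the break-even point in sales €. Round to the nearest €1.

€1,605,698

CM per unit = €136.14 − €79.80 = €56.34; CM ratio = €56.34 / €136.14 = 0.4138.
Break-even sales = FC ÷ CM ratio = €664,500 × €136.14 / €56.34 = €1,605,698.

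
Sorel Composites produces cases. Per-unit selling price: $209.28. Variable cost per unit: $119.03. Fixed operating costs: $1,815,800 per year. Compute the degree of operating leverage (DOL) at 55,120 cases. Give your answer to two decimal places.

Contribution at this volume is 55,120 × $90.25 = $4,974,580.00.
Subtracting fixed costs: EBIT = $4,974,580.00 − $1,815,800 = $3,158,780.00.
DOL = contribution ÷ EBIT = $4,974,580.00 ÷ $3,158,780.00 = 1.5748.

1.57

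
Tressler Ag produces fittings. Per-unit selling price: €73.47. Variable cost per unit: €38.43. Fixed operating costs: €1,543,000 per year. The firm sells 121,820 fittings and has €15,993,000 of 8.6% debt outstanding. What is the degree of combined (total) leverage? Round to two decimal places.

Total contribution margin = 121,820 × €35.04 = €4,268,572.80.
EBIT = €4,268,572.80 − €1,543,000 = €2,725,572.80. Interest = €1,375,398.00.
DOL = €4,268,572.80 ÷ €2,725,572.80 = 1.5661; DFL = €2,725,572.80 ÷ €1,350,174.80 = 2.0187.
DCL = DOL × DFL = 1.5661 × 2.0187 = 3.1615.

3.16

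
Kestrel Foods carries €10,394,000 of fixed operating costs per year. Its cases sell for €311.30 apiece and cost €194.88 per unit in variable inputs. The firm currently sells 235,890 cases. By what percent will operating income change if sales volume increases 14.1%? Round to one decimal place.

+22.7%

Contribution at this volume is 235,890 × €116.42 = €27,462,313.80.
Operating income = contribution − fixed costs = €27,462,313.80 − €10,394,000 = €17,068,313.80.
Degree of operating leverage = €27,462,313.80 / €17,068,313.80 = 1.6090.
So EBIT moves 1.6090 × (+14.1%) = +22.7%.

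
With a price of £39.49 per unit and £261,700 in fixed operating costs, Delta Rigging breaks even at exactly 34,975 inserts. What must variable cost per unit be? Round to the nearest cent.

£32.01

Contribution per unit must be FC / Q = £261,700 / 34,975 = £7.4825.
Hence VC = price − CM = £39.49 − £7.4825 = £32.01.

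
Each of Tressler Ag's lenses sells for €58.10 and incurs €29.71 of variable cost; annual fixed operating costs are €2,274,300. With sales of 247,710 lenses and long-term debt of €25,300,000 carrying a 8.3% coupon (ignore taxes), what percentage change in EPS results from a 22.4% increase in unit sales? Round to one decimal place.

+59.3%

Contribution at this volume is 247,710 × €28.39 = €7,032,486.90.
Operating income = contribution − fixed costs = €7,032,486.90 − €2,274,300 = €4,758,186.90.
Interest = €2,099,900.00, so EBIT − I = €2,658,286.90.
DCL = total CM / (EBIT − I) = €7,032,486.90 / €2,658,286.90 = 2.6455.
EPS therefore changes by 2.6455 × (+22.4%) = +59.3%.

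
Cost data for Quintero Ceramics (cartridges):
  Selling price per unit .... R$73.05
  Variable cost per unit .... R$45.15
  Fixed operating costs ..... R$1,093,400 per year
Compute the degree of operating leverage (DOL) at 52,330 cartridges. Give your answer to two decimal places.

3.98

Contribution at this volume is 52,330 × R$27.90 = R$1,460,007.00.
Operating income = contribution − fixed costs = R$1,460,007.00 − R$1,093,400 = R$366,607.00.
DOL = contribution ÷ EBIT = R$1,460,007.00 ÷ R$366,607.00 = 3.9825.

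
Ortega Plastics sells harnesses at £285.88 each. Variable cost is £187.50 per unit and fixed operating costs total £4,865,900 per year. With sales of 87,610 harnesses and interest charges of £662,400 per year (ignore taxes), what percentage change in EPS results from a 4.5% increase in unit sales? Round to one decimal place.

At 87,610 units, contribution = 87,610 × £98.38 = £8,619,071.80.
EBIT = £8,619,071.80 − £4,865,900 = £3,753,171.80.
After interest of £662,400.00, pre-tax earnings = £3,090,771.80.
DCL = total CM / (EBIT − I) = £8,619,071.80 / £3,090,771.80 = 2.7886.
%ΔEPS = DCL × %ΔSales = 2.7886 × +4.5% = +12.5%.

+12.5%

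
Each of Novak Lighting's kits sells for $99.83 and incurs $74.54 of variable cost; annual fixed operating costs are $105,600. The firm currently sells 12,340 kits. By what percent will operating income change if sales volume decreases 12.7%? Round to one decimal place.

-19.2%

At 12,340 units, contribution = 12,340 × $25.29 = $312,078.60.
Operating income = contribution − fixed costs = $312,078.60 − $105,600 = $206,478.60.
DOL = contribution ÷ EBIT = $312,078.60 ÷ $206,478.60 = 1.5114.
Operating income changes by 1.5114 × -12.7% = -19.2%.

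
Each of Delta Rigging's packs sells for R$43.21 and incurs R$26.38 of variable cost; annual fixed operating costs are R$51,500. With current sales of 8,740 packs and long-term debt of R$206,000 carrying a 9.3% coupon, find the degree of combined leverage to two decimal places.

1.92

Total contribution margin = 8,740 × R$16.83 = R$147,094.20.
EBIT = R$147,094.20 − R$51,500 = R$95,594.20. Interest = R$19,158.00.
DOL = R$147,094.20 ÷ R$95,594.20 = 1.5387; DFL = R$95,594.20 ÷ R$76,436.20 = 1.2506.
Combined leverage = 1.5387 × 1.2506 = 1.9243.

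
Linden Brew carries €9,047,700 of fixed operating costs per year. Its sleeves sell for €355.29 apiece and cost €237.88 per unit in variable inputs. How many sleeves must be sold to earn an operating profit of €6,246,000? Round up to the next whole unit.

Contribution margin per unit = €355.29 − €237.88 = €117.41.
Need Q such that Q × €117.41 − €9,047,700 = €6,246,000, i.e. Q = €15,293,700 / €117.41 = 130,258.92 → 130,259.

130,259 sleeves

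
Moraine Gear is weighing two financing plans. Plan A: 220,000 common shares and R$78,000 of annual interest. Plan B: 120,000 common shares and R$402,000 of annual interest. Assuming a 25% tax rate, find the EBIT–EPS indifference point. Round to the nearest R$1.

R$790,800

At indifference, (EBIT − 78,000)(1 − t)/220,000 = (EBIT − 402,000)(1 − t)/120,000.
The (1 − t) factor cancels: (EBIT − 78,000) × 120,000 = (EBIT − 402,000) × 220,000.
EBIT × (220,000 − 120,000) = 402,000 × 220,000 − 78,000 × 120,000 = 79,080,000,000, so EBIT = 79,080,000,000 ÷ 100,000 = 790,800.00.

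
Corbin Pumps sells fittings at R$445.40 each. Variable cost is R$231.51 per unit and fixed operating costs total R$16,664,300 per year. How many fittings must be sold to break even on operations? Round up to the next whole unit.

77,911 fittings

Contribution margin per unit = R$445.40 − R$231.51 = R$213.89.
Break-even volume = fixed costs ÷ CM per unit = R$16,664,300 ÷ R$213.89 = 77,910.61, so 77,911 fittings.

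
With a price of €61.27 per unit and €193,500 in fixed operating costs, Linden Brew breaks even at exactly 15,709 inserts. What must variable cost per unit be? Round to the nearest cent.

At break-even, FC = Q × (P − VC), so P − VC = €193,500 ÷ 15,709 = €12.3178.
Hence VC = price − CM = €61.27 − €12.3178 = €48.95.

€48.95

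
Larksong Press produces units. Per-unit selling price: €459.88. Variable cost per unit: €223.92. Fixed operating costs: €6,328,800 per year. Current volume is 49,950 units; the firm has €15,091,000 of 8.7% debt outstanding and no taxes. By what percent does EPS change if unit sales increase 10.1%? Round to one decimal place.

Total contribution margin = 49,950 × €235.96 = €11,786,202.00.
EBIT = €11,786,202.00 − €6,328,800 = €5,457,402.00.
Interest = €1,312,917.00, so EBIT − I = €4,144,485.00.
Degree of combined leverage = contribution ÷ (EBIT − I) = €11,786,202.00 ÷ €4,144,485.00 = 2.8438.
EPS therefore changes by 2.8438 × (+10.1%) = +28.7%.

+28.7%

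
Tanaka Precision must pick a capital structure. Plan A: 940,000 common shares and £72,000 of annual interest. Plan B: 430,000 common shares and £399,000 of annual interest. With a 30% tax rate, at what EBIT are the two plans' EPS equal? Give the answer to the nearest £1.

At indifference, (EBIT − 72,000)(1 − t)/940,000 = (EBIT − 399,000)(1 − t)/430,000.
The (1 − t) factor cancels: (EBIT − 72,000) × 430,000 = (EBIT − 399,000) × 940,000.
EBIT × (940,000 − 430,000) = 399,000 × 940,000 − 72,000 × 430,000 = 344,100,000,000, so EBIT = 344,100,000,000 ÷ 510,000 = 674,705.88.

£674,706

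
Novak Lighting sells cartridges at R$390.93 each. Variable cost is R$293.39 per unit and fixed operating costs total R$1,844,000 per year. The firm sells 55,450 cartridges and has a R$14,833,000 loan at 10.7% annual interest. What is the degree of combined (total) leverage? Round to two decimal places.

Total contribution margin = 55,450 × R$97.54 = R$5,408,593.00.
Operating income = contribution − fixed costs = R$5,408,593.00 − R$1,844,000 = R$3,564,593.00. Interest = R$1,587,131.00, so EBIT − I = R$1,977,462.00.
DCL = contribution ÷ (EBIT − I) = R$5,408,593.00 ÷ R$1,977,462.00 = 2.7351.

2.74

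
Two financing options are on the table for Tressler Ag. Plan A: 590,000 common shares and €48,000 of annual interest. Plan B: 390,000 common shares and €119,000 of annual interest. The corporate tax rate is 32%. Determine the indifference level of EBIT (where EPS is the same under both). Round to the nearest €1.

At indifference, (EBIT − 48,000)(1 − t)/590,000 = (EBIT − 119,000)(1 − t)/390,000.
The (1 − t) factor cancels: (EBIT − 48,000) × 390,000 = (EBIT − 119,000) × 590,000.
EBIT × (590,000 − 390,000) = 119,000 × 590,000 − 48,000 × 390,000 = 51,490,000,000, so EBIT = 51,490,000,000 ÷ 200,000 = 257,450.00.

€257,450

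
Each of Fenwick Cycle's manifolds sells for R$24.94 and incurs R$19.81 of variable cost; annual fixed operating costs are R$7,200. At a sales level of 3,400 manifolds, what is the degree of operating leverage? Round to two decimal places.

1.70

Contribution at this volume is 3,400 × R$5.13 = R$17,442.00.
Operating income = contribution − fixed costs = R$17,442.00 − R$7,200 = R$10,242.00.
DOL = contribution ÷ EBIT = R$17,442.00 ÷ R$10,242.00 = 1.7030.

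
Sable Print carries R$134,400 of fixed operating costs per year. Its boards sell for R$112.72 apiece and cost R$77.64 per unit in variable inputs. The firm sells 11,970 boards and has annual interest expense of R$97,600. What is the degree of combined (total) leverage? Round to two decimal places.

2.23

Contribution at this volume is 11,970 × R$35.08 = R$419,907.60.
EBIT = R$419,907.60 − R$134,400 = R$285,507.60. Interest = R$97,600.00.
DOL = R$419,907.60 ÷ R$285,507.60 = 1.4707; DFL = R$285,507.60 ÷ R$187,907.60 = 1.5194.
DCL = DOL × DFL = 1.4707 × 1.5194 = 2.2346.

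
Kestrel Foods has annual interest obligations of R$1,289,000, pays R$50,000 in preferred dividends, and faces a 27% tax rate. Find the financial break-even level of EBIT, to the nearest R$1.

R$1,357,493

Preferred dividends are paid after tax, so their pre-tax equivalent is R$50,000 ÷ (1 − 0.27) = R$68,493.15.
EPS = 0 when EBIT covers interest plus the pre-tax preferred burden: R$1,289,000 + R$68,493.15 = R$1,357,493.15.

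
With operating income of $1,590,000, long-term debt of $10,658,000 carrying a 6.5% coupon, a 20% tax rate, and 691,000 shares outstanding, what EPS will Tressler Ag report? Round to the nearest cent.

Pre-tax income = $1,590,000 − $692,770.00 = $897,230.00.
After tax at 20%: net income = $897,230.00 × 0.80 = $717,784.00.
EPS = $717,784.00 ÷ 691,000 = $1.04.

$1.04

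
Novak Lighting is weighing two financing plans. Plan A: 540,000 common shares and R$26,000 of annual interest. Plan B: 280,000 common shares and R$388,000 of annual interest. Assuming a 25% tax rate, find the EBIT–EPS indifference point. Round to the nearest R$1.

At indifference, (EBIT − 26,000)(1 − t)/540,000 = (EBIT − 388,000)(1 − t)/280,000.
The (1 − t) factor cancels: (EBIT − 26,000) × 280,000 = (EBIT − 388,000) × 540,000.
Solving, EBIT = (388,000·540,000 − 26,000·280,000) / (540,000 − 280,000) = 202,240,000,000 / 260,000 = 777,846.15.

R$777,846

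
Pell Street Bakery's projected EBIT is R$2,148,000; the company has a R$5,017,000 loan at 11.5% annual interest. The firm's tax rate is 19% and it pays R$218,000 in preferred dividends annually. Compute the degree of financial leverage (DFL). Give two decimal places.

1.65

Annual interest charges come to R$576,955.00.
Preferred dividends grossed up pre-tax: R$218,000 / (1 − 0.19) = R$269,135.80.
DFL = EBIT ÷ [EBIT − I − D_p/(1−t)] = R$2,148,000 ÷ [R$2,148,000 − R$576,955.00 − R$269,135.80] = R$2,148,000 ÷ R$1,301,909.20 = 1.6499.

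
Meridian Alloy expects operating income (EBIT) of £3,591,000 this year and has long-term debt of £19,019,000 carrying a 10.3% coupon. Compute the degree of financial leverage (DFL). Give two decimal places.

2.20

Interest = £1,958,957.00.
Degree of financial leverage = EBIT / (EBIT − interest) = £3,591,000 / £1,632,043.00 = 2.2003.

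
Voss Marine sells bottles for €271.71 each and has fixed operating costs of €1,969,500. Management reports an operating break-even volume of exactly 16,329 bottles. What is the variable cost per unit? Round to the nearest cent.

Contribution per unit must be FC / Q = €1,969,500 / 16,329 = €120.6136.
Hence VC = price − CM = €271.71 − €120.6136 = €151.10.

€151.10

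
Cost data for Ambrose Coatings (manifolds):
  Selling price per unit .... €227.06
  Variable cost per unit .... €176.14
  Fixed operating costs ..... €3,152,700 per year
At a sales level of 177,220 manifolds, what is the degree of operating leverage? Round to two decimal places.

1.54

Total contribution margin = 177,220 × €50.92 = €9,024,042.40.
Operating income = contribution − fixed costs = €9,024,042.40 − €3,152,700 = €5,871,342.40.
DOL = contribution ÷ EBIT = €9,024,042.40 ÷ €5,871,342.40 = 1.5370.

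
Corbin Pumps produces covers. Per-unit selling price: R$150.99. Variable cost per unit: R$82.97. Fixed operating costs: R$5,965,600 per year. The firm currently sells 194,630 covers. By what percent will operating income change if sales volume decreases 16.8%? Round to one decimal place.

At 194,630 units, contribution = 194,630 × R$68.02 = R$13,238,732.60.
Subtracting fixed costs: EBIT = R$13,238,732.60 − R$5,965,600 = R$7,273,132.60.
DOL = contribution ÷ EBIT = R$13,238,732.60 ÷ R$7,273,132.60 = 1.8202.
Operating income changes by 1.8202 × -16.8% = -30.6%.

-30.6%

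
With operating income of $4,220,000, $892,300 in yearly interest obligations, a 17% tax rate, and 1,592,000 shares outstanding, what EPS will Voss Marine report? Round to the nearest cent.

$1.73

Interest = $892,300.00, so EBT = $4,220,000 − $892,300.00 = $3,327,700.00.
Net income = $3,327,700.00 × (1 − 0.17) = $2,761,991.00.
Per share: $2,761,991.00 / 1,592,000 shares = $1.73.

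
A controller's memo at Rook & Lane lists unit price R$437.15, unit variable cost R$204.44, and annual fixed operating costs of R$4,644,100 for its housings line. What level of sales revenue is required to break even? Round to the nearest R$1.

Contribution margin per unit = R$437.15 − R$204.44 = R$232.71, a CM ratio of R$232.71 ÷ R$437.15 = 0.5323.
Break-even revenue = fixed costs × price ÷ CM = R$4,644,100 × R$437.15 ÷ R$232.71 = R$8,724,027.

R$8,724,027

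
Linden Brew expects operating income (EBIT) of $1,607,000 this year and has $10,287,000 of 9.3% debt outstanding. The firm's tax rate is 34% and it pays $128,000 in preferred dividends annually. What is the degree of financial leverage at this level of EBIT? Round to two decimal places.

3.52

Interest = $956,691.00.
Pre-tax preferred-dividend burden = $128,000 ÷ (1 − 0.34) = $193,939.39.
DFL = EBIT ÷ [EBIT − I − D_p/(1−t)] = $1,607,000 ÷ [$1,607,000 − $956,691.00 − $193,939.39] = $1,607,000 ÷ $456,369.61 = 3.5213.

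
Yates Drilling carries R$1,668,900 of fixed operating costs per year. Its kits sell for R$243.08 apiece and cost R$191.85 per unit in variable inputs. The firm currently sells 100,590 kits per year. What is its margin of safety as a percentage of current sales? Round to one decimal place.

Each unit contributes R$243.08 − R$191.85 = R$51.23. Break-even units = R$1,668,900 ÷ R$51.23 = 32,576.62; break-even revenue = 32,576.62 × R$243.08 = R$7,918,723.64.
Current sales = 100,590 × R$243.08 = R$24,451,417.20.
Margin of safety = (R$24,451,417.20 − R$7,918,723.64) ÷ R$24,451,417.20 = 67.6%.

67.6%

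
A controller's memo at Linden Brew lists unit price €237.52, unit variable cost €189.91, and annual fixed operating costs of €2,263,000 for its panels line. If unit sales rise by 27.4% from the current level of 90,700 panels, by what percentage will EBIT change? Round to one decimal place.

Total contribution margin = 90,700 × €47.61 = €4,318,227.00.
EBIT = €4,318,227.00 − €2,263,000 = €2,055,227.00.
So DOL = total CM / EBIT = €4,318,227.00 / €2,055,227.00 = 2.1011.
%ΔEBIT = DOL × %ΔSales = 2.1011 × +27.4% = +57.6%.

+57.6%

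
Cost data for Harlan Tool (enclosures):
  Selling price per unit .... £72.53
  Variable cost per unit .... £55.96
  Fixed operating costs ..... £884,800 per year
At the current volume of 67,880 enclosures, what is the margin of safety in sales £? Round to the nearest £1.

£1,050,401

Unit CM = price − variable cost = £72.53 − £55.96 = £16.57. Break-even units = £884,800 ÷ £16.57 = 53,397.71; break-even revenue = 53,397.71 × £72.53 = £3,872,935.67.
Current sales = 67,880 × £72.53 = £4,923,336.40.
Margin of safety = £4,923,336.40 − £3,872,935.67 = £1,050,401.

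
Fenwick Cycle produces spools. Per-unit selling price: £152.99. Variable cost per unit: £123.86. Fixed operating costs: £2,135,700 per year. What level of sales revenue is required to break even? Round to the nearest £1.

£11,216,641

CM per unit = £152.99 − £123.86 = £29.13; CM ratio = £29.13 / £152.99 = 0.1904.
Break-even revenue = fixed costs × price ÷ CM = £2,135,700 × £152.99 ÷ £29.13 = £11,216,641.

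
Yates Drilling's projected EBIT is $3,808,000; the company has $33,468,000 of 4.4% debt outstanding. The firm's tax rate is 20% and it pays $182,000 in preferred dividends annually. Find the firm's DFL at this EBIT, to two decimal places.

1.81

Interest = $1,472,592.00.
Preferred dividends grossed up pre-tax: $182,000 / (1 − 0.20) = $227,500.00.
DFL = EBIT ÷ [EBIT − I − D_p/(1−t)] = $3,808,000 ÷ [$3,808,000 − $1,472,592.00 − $227,500.00] = $3,808,000 ÷ $2,107,908.00 = 1.8065.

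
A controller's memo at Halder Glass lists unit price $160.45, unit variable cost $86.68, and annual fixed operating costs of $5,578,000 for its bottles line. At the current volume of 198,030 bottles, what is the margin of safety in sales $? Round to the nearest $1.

Contribution margin per unit = $160.45 − $86.68 = $73.77. Break-even units = $5,578,000 ÷ $73.77 = 75,613.39; break-even revenue = 75,613.39 × $160.45 = $12,132,168.90.
Current sales = 198,030 × $160.45 = $31,773,913.50.
Margin of safety = $31,773,913.50 − $12,132,168.90 = $19,641,745.

$19,641,745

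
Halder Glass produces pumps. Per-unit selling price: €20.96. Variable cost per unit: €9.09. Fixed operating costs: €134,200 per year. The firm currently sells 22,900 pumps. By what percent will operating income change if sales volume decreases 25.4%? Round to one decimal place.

-50.2%

Total contribution margin = 22,900 × €11.87 = €271,823.00.
Operating income = contribution − fixed costs = €271,823.00 − €134,200 = €137,623.00.
Degree of operating leverage = €271,823.00 / €137,623.00 = 1.9751.
%ΔEBIT = DOL × %ΔSales = 1.9751 × -25.4% = -50.2%.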